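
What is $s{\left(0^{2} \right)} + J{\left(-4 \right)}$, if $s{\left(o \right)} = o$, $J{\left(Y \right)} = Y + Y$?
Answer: $-8$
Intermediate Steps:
$J{\left(Y \right)} = 2 Y$
$s{\left(0^{2} \right)} + J{\left(-4 \right)} = 0^{2} + 2 \left(-4\right) = 0 - 8 = -8$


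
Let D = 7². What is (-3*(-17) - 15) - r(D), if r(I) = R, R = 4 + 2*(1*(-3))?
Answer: 38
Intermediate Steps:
D = 49
R = -2 (R = 4 + 2*(-3) = 4 - 6 = -2)
r(I) = -2
(-3*(-17) - 15) - r(D) = (-3*(-17) - 15) - 1*(-2) = (51 - 15) + 2 = 36 + 2 = 38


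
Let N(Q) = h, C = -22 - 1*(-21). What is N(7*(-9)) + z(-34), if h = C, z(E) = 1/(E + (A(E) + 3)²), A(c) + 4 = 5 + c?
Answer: -865/866 ≈ -0.99885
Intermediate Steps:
A(c) = 1 + c (A(c) = -4 + (5 + c) = 1 + c)
C = -1 (C = -22 + 21 = -1)
z(E) = 1/(E + (4 + E)²) (z(E) = 1/(E + ((1 + E) + 3)²) = 1/(E + (4 + E)²))
h = -1
N(Q) = -1
N(7*(-9)) + z(-34) = -1 + 1/(-34 + (4 - 34)²) = -1 + 1/(-34 + (-30)²) = -1 + 1/(-34 + 900) = -1 + 1/866 = -865/866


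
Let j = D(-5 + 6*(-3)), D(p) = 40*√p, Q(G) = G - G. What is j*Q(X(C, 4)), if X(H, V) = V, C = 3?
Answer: 0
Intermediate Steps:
Q(G) = 0
j = 40*I*√23 (j = 40*√(-5 + 6*(-3)) = 40*√(-5 - 18) = 40*√(-23) = 40*(I*√23) = 40*I*√23 ≈ 191.83*I)
j*Q(X(C, 4)) = (40*I*√23)*0 = 0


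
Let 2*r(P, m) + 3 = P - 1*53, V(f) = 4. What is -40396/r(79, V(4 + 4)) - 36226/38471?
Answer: -3108982230/884833 ≈ -3513.6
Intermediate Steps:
r(P, m) = -28 + P/2 (r(P, m) = -3/2 + (P - 1*53)/2 = -3/2 + (P - 53)/2 = -3/2 + (-53 + P)/2 = -3/2 + (-53/2 + P/2) = -28 + P/2)
-40396/r(79, V(4 + 4)) - 36226/38471 = -40396/(-28 + (½)*79) - 36226/38471 = -40396/(-28 + 79/2) - 36226*1/38471 = -40396/23/2 - 36226/38471 = -40396*2/23 - 36226/38471 = -80792/23 - 36226/38471 = -3108982230/884833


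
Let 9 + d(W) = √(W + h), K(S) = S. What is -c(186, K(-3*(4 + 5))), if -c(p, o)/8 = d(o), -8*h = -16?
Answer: -72 + 40*I ≈ -72.0 + 40.0*I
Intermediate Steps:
h = 2 (h = -⅛*(-16) = 2)
d(W) = -9 + √(2 + W) (d(W) = -9 + √(W + 2) = -9 + √(2 + W))
c(p, o) = 72 - 8*√(2 + o) (c(p, o) = -8*(-9 + √(2 + o)) = 72 - 8*√(2 + o))
-c(186, K(-3*(4 + 5))) = -(72 - 8*√(2 - 3*(4 + 5))) = -(72 - 8*√(2 - 3*9)) = -(72 - 8*√(2 - 27)) = -(72 - 40*I) = -72 + 40*I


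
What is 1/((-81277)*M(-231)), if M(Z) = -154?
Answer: 1/12516658 ≈ 7.9894e-8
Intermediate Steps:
1/((-81277)*M(-231)) = 1/(-81277*(-154)) = -1/81277*(-1/154) = 1/12516658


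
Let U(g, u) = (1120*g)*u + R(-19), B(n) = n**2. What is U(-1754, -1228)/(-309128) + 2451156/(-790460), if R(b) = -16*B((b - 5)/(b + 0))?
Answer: -21520662278572109/2756610878615 ≈ -7806.9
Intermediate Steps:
R(b) = -16*(-5 + b)**2/b**2 (R(b) = -16*(b - 5)**2/(b + 0)**2 = -16*(-5 + b)**2/b**2)
U(g, u) = -9216/361 + 1120*g*u (U(g, u) = (1120*g)*u - 16*(-5 - 19)**2/(-19)**2 = 1120*g*u - 16*1/361*(-24)**2 = 1120*g*u - 16*1/361*576 = 1120*g*u - 9216/361 = -9216/361 + 1120*g*u)
U(-1754, -1228)/(-309128) + 2451156/(-790460) = (-9216/361 + 1120*(-1754)*(-1228))/(-309128) + 2451156/(-790460) = (-9216/361 + 2412381440)*(-1/309128) + 2451156*(-1/790460) = (870869690624/361)*(-1/309128) - 612789/197615 = -108858711328/13949401 - 612789/197615 = -21520662278572109/2756610878615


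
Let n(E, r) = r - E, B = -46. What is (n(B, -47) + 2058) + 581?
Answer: 2638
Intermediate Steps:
(n(B, -47) + 2058) + 581 = ((-47 - 1*(-46)) + 2058) + 581 = ((-47 + 46) + 2058) + 581 = (-1 + 2058) + 581 = 2057 + 581 = 2638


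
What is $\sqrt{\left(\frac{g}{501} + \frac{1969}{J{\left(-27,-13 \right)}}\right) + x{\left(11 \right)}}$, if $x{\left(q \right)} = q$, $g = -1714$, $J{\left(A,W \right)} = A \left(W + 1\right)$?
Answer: $\frac{\sqrt{123396133}}{3006} \approx 3.6954$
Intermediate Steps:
$J{\left(A,W \right)} = A \left(1 + W\right)$
$\sqrt{\left(\frac{g}{501} + \frac{1969}{J{\left(-27,-13 \right)}}\right) + x{\left(11 \right)}} = \sqrt{\left(- \frac{1714}{501} + \frac{1969}{\left(-27\right) \left(1 - 13\right)}\right) + 11} = \sqrt{\left(\left(-1714\right) \frac{1}{501} + \frac{1969}{\left(-27\right) \left(-12\right)}\right) + 11} = \sqrt{\left(- \frac{1714}{501} + \frac{1969}{324}\right) + 11} = \sqrt{\frac{143711}{54108} + 11} = \sqrt{\frac{738899}{54108}} = \frac{\sqrt{123396133}}{3006}$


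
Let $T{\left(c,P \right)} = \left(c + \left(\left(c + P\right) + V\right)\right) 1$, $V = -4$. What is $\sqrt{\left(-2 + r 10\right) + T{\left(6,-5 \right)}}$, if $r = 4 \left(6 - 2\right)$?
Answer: $\sqrt{161} \approx 12.689$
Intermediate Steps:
$r = 16$ ($r = 4 \cdot 4 = 16$)
$T{\left(c,P \right)} = -4 + P + 2 c$ ($T{\left(c,P \right)} = \left(c - \left(4 - P - c\right)\right) 1 = \left(c + \left(-4 + P + c\right)\right) 1 = \left(-4 + P + 2 c\right) 1 = -4 + P + 2 c$)
$\sqrt{\left(-2 + r 10\right) + T{\left(6,-5 \right)}} = \sqrt{\left(-2 + 16 \cdot 10\right) - -3} = \sqrt{\left(-2 + 160\right) - -3} = \sqrt{158 + 3} = \sqrt{161}$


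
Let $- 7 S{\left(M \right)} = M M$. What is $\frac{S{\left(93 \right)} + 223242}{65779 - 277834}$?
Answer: $- \frac{103603}{98959} \approx -1.0469$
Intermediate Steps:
$S{\left(M \right)} = - \frac{M^{2}}{7}$ ($S{\left(M \right)} = - \frac{M M}{7} = - \frac{M^{2}}{7}$)
$\frac{S{\left(93 \right)} + 223242}{65779 - 277834} = \frac{- \frac{93^{2}}{7} + 223242}{65779 - 277834} = \frac{\left(- \frac{1}{7}\right) 8649 + 223242}{-212055} = \left(- \frac{8649}{7} + 223242\right) \left(- \frac{1}{212055}\right) = \frac{1554045}{7} \left(- \frac{1}{212055}\right) = - \frac{103603}{98959}$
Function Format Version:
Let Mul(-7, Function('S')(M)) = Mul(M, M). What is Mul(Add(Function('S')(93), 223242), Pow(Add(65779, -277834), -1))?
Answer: Rational(-103603, 98959) ≈ -1.0469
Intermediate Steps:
Function('S')(M) = Mul(Rational(-1, 7), Pow(M, 2)) (Function('S')(M) = Mul(Rational(-1, 7), Mul(M, M)) = Mul(Rational(-1, 7), Pow(M, 2)))
Mul(Add(Function('S')(93), 223242), Pow(Add(65779, -277834), -1)) = Mul(Add(Mul(Rational(-1, 7), Pow(93, 2)), 223242), Pow(Add(65779, -277834), -1)) = Mul(Add(Mul(Rational(-1, 7), 8649), 223242), Pow(-212055, -1)) = Mul(Add(Rational(-8649, 7), 223242), Rational(-1, 212055)) = Mul(Rational(1554045, 7), Rational(-1, 212055)) = Rational(-103603, 98959)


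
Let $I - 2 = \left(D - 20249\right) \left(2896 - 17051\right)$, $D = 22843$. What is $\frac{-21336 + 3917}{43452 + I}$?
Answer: $\frac{17419}{36674616} \approx 0.00047496$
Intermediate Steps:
$I = -36718068$ ($I = 2 + \left(22843 - 20249\right) \left(2896 - 17051\right) = 2 + 2594 \left(-14155\right) = 2 - 36718070 = -36718068$)
$\frac{-21336 + 3917}{43452 + I} = \frac{-21336 + 3917}{43452 - 36718068} = - \frac{17419}{-36674616} = \left(-17419\right) \left(- \frac{1}{36674616}\right) = \frac{17419}{36674616}$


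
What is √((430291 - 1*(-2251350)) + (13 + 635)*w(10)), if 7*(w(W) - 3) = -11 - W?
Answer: √2681641 ≈ 1637.6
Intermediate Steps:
w(W) = 10/7 - W/7 (w(W) = 3 + (-11 - W)/7 = 3 + (-11/7 - W/7) = 10/7 - W/7)
√((430291 - 1*(-2251350)) + (13 + 635)*w(10)) = √((430291 - 1*(-2251350)) + (13 + 635)*(10/7 - ⅐*10)) = √((430291 + 2251350) + 648*(10/7 - 10/7)) = √(2681641 + 648*0) = √(2681641 + 0) = √2681641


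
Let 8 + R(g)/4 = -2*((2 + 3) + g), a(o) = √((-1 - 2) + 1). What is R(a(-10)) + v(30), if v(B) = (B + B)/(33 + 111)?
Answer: -859/12 - 8*I*√2 ≈ -71.583 - 11.314*I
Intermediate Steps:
v(B) = B/72 (v(B) = (2*B)/144 = (2*B)*(1/144) = B/72)
a(o) = I*√2 (a(o) = √(-3 + 1) = √(-2) = I*√2)
R(g) = -72 - 8*g (R(g) = -32 + 4*(-2*((2 + 3) + g)) = -32 + 4*(-2*(5 + g)) = -32 + 4*(-10 - 2*g) = -32 + (-40 - 8*g) = -72 - 8*g)
R(a(-10)) + v(30) = (-72 - 8*I*√2) + (1/72)*30 = (-72 - 8*I*√2) + 5/12 = -859/12 - 8*I*√2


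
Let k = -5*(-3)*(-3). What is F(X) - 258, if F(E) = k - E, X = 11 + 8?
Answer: -322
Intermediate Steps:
k = -45 (k = 15*(-3) = -45)
X = 19
F(E) = -45 - E
F(X) - 258 = (-45 - 1*19) - 258 = (-45 - 19) - 258 = -64 - 258 = -322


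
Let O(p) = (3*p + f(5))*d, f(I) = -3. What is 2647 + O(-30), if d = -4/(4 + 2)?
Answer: 2709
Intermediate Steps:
d = -⅔ (d = -4/6 = -4*⅙ = -⅔ ≈ -0.66667)
O(p) = 2 - 2*p (O(p) = (3*p - 3)*(-⅔) = (-3 + 3*p)*(-⅔) = 2 - 2*p)
2647 + O(-30) = 2647 + (2 - 2*(-30)) = 2647 + (2 + 60) = 2647 + 62 = 2709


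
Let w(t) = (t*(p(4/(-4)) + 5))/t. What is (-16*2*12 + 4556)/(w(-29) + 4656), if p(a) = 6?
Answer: 4172/4667 ≈ 0.89394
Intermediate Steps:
w(t) = 11 (w(t) = (t*(6 + 5))/t = (t*11)/t = (11*t)/t = 11)
(-16*2*12 + 4556)/(w(-29) + 4656) = (-16*2*12 + 4556)/(11 + 4656) = (-32*12 + 4556)/4667 = (-384 + 4556)*(1/4667) = 4172*(1/4667) = 4172/4667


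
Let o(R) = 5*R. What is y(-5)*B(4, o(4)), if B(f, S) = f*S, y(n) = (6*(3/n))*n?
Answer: 1440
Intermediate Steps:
y(n) = 18 (y(n) = (18/n)*n = 18)
B(f, S) = S*f
y(-5)*B(4, o(4)) = 18*((5*4)*4) = 18*(20*4) = 18*80 = 1440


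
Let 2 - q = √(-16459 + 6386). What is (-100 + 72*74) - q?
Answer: 5226 + I*√10073 ≈ 5226.0 + 100.36*I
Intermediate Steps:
q = 2 - I*√10073 (q = 2 - √(-16459 + 6386) = 2 - √(-10073) = 2 - I*√10073 ≈ 2.0 - 100.36*I)
(-100 + 72*74) - q = (-100 + 72*74) - (2 - I*√10073) = (-100 + 5328) + (-2 + I*√10073) = 5228 + (-2 + I*√10073) = 5226 + I*√10073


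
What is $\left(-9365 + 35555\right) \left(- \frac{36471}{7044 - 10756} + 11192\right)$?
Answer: $\frac{544505486625}{1856} \approx 2.9338 \cdot 10^{8}$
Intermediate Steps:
$\left(-9365 + 35555\right) \left(- \frac{36471}{7044 - 10756} + 11192\right) = 26190 \left(- \frac{36471}{-3712} + 11192\right) = 26190 \left(\left(-36471\right) \left(- \frac{1}{3712}\right) + 11192\right) = 26190 \left(\frac{36471}{3712} + 11192\right) = 26190 \cdot \frac{41581175}{3712} = \frac{544505486625}{1856}$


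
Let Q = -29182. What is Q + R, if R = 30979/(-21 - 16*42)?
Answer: -20254105/693 ≈ -29227.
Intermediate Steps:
R = -30979/693 (R = 30979/(-21 - 672) = 30979/(-693) = 30979*(-1/693) = -30979/693 ≈ -44.703)
Q + R = -29182 - 30979/693 = -20254105/693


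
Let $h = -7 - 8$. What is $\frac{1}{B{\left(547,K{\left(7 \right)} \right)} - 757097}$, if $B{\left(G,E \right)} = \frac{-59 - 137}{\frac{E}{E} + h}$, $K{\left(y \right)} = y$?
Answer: $- \frac{1}{757083} \approx -1.3209 \cdot 10^{-6}$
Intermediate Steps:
$h = -15$ ($h = -7 - 8 = -15$)
$B{\left(G,E \right)} = 14$ ($B{\left(G,E \right)} = \frac{-59 - 137}{\frac{E}{E} - 15} = - \frac{196}{1 - 15} = - \frac{196}{-14} = \left(-196\right) \left(- \frac{1}{14}\right) = 14$)
$\frac{1}{B{\left(547,K{\left(7 \right)} \right)} - 757097} = \frac{1}{14 - 757097} = \frac{1}{-757083} = - \frac{1}{757083}$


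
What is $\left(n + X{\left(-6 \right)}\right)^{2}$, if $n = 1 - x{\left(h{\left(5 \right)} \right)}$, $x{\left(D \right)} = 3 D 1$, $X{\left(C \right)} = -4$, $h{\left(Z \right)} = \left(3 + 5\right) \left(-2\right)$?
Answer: $2025$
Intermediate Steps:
$h{\left(Z \right)} = -16$ ($h{\left(Z \right)} = 8 \left(-2\right) = -16$)
$x{\left(D \right)} = 3 D$
$n = 49$ ($n = 1 - 3 \left(-16\right) = 1 - -48 = 1 + 48 = 49$)
$\left(n + X{\left(-6 \right)}\right)^{2} = \left(49 - 4\right)^{2} = 45^{2} = 2025$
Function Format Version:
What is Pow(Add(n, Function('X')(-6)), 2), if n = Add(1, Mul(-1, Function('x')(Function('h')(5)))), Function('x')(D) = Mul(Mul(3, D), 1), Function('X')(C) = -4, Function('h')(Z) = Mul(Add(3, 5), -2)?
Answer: 2025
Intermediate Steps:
Function('h')(Z) = -16 (Function('h')(Z) = Mul(8, -2) = -16)
Function('x')(D) = Mul(3, D)
n = 49 (n = Add(1, Mul(-1, Mul(3, -16))) = Add(1, Mul(-1, -48)) = Add(1, 48) = 49)
Pow(Add(n, Function('X')(-6)), 2) = Pow(Add(49, -4), 2) = Pow(45, 2) = 2025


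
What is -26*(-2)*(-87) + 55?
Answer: -4469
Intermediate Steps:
-26*(-2)*(-87) + 55 = 52*(-87) + 55 = -4524 + 55 = -4469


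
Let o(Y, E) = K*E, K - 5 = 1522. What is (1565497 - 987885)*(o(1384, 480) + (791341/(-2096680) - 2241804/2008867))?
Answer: 63685549816241105400557/150426830770 ≈ 4.2337e+11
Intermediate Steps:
K = 1527 (K = 5 + 1522 = 1527)
o(Y, E) = 1527*E
(1565497 - 987885)*(o(1384, 480) + (791341/(-2096680) - 2241804/2008867)) = (1565497 - 987885)*(1527*480 + (791341/(-2096680) - 2241804/2008867)) = 577612*(732960 + (791341*(-1/2096680) - 2241804*1/2008867)) = 577612*(732960 + (-791341/2096680 - 2241804/2008867)) = 577612*(732960 - 6290044431367/4211951261560) = 577612*(3087185506628586233/4211951261560) = 63685549816241105400557/150426830770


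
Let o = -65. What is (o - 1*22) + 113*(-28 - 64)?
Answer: -10483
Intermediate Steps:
(o - 1*22) + 113*(-28 - 64) = (-65 - 1*22) + 113*(-28 - 64) = (-65 - 22) + 113*(-92) = -87 - 10396 = -10483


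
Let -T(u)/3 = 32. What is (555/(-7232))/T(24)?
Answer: 185/231424 ≈ 0.00079940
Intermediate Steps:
T(u) = -96 (T(u) = -3*32 = -96)
(555/(-7232))/T(24) = (555/(-7232))/(-96) = (555*(-1/7232))*(-1/96) = -555/7232*(-1/96) = 185/231424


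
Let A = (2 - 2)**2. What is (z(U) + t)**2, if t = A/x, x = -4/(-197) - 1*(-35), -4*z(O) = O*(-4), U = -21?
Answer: 441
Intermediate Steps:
z(O) = O (z(O) = -O*(-4)/4 = -(-1)*O = O)
A = 0 (A = 0**2 = 0)
x = 6899/197 (x = -4*(-1/197) + 35 = 4/197 + 35 = 6899/197 ≈ 35.020)
t = 0 (t = 0/(6899/197) = 0*(197/6899) = 0)
(z(U) + t)**2 = (-21 + 0)**2 = (-21)**2 = 441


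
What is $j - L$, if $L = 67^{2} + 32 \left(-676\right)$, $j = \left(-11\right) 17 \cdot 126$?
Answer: $-6419$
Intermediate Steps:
$j = -23562$ ($j = \left(-187\right) 126 = -23562$)
$L = -17143$ ($L = 4489 - 21632 = -17143$)
$j - L = -23562 - -17143 = -23562 + 17143 = -6419$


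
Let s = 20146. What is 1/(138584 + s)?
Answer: 1/158730 ≈ 6.3000e-6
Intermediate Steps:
1/(138584 + s) = 1/(138584 + 20146) = 1/158730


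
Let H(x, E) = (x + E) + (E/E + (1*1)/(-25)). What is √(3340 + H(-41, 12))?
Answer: √82799/5 ≈ 57.550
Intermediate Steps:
H(x, E) = 24/25 + E + x (H(x, E) = (E + x) + (1 + 1*(-1/25)) = (E + x) + (1 - 1/25) = (E + x) + 24/25 = 24/25 + E + x)
√(3340 + H(-41, 12)) = √(3340 + (24/25 + 12 - 41)) = √(3340 - 701/25) = √(82799/25) = √82799/5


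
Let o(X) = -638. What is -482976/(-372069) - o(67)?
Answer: 26429222/41341 ≈ 639.30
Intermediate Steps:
-482976/(-372069) - o(67) = -482976/(-372069) - 1*(-638) = -482976*(-1/372069) + 638 = 53664/41341 + 638 = 26429222/41341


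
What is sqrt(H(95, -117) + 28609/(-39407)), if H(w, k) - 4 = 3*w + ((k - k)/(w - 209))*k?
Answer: sqrt(447664071698)/39407 ≈ 16.979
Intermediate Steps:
H(w, k) = 4 + 3*w (H(w, k) = 4 + (3*w + ((k - k)/(w - 209))*k) = 4 + (3*w + (0/(-209 + w))*k) = 4 + (3*w + 0*k) = 4 + (3*w + 0) = 4 + 3*w)
sqrt(H(95, -117) + 28609/(-39407)) = sqrt((4 + 3*95) + 28609/(-39407)) = sqrt((4 + 285) + 28609*(-1/39407)) = sqrt(289 - 28609/39407) = sqrt(11360014/39407) = sqrt(447664071698)/39407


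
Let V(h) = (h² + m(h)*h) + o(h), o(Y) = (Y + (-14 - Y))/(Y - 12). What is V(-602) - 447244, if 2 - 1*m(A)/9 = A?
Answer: -1030694777/307 ≈ -3.3573e+6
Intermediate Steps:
m(A) = 18 - 9*A
o(Y) = -14/(-12 + Y)
V(h) = h² - 14/(-12 + h) + h*(18 - 9*h) (V(h) = (h² + (18 - 9*h)*h) - 14/(-12 + h) = (h² + h*(18 - 9*h)) - 14/(-12 + h) = h² - 14/(-12 + h) + h*(18 - 9*h))
V(-602) - 447244 = 2*(-7 - 602*(-12 - 602)*(9 - 4*(-602)))/(-12 - 602) - 447244 = 2*(-7 - 602*(-614)*(9 + 2408))/(-614) - 447244 = 2*(-1/614)*(-7 - 602*(-614)*2417) - 447244 = 2*(-1/614)*(-7 + 893390876) - 447244 = 2*(-1/614)*893390869 - 447244 = -893390869/307 - 447244 = -1030694777/307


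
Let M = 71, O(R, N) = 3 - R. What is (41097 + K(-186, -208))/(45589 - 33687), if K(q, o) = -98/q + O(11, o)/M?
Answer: 135683113/39294453 ≈ 3.4530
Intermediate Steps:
K(q, o) = -8/71 - 98/q (K(q, o) = -98/q + (3 - 1*11)/71 = -98/q + (3 - 11)*(1/71) = -98/q - 8*1/71 = -98/q - 8/71 = -8/71 - 98/q)
(41097 + K(-186, -208))/(45589 - 33687) = (41097 + (-8/71 - 98/(-186)))/(45589 - 33687) = (41097 + (-8/71 - 98*(-1/186)))/11902 = (41097 + (-8/71 + 49/93))*(1/11902) = (41097 + 2735/6603)*(1/11902) = (271366226/6603)*(1/11902) = 135683113/39294453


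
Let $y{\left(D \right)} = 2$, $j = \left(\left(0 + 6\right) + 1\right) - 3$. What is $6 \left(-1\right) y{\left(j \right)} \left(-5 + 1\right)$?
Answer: $48$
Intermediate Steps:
$j = 4$ ($j = \left(6 + 1\right) - 3 = 7 - 3 = 4$)
$6 \left(-1\right) y{\left(j \right)} \left(-5 + 1\right) = 6 \left(-1\right) 2 \left(-5 + 1\right) = - 6 \cdot 2 \left(-4\right) = \left(-6\right) \left(-8\right) = 48$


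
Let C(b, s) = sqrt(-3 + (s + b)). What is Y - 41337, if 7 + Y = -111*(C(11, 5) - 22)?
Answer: -38902 - 111*sqrt(13) ≈ -39302.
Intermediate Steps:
C(b, s) = sqrt(-3 + b + s) (C(b, s) = sqrt(-3 + (b + s)) = sqrt(-3 + b + s))
Y = 2435 - 111*sqrt(13) (Y = -7 - 111*(sqrt(-3 + 11 + 5) - 22) = -7 - 111*(sqrt(13) - 22) = -7 - 111*(-22 + sqrt(13)) = -7 + (2442 - 111*sqrt(13)) = 2435 - 111*sqrt(13) ≈ 2034.8)
Y - 41337 = (2435 - 111*sqrt(13)) - 41337 = -38902 - 111*sqrt(13)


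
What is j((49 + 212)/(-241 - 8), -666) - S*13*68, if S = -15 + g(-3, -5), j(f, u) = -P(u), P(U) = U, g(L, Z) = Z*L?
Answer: 666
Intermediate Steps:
g(L, Z) = L*Z
j(f, u) = -u
S = 0 (S = -15 - 3*(-5) = -15 + 15 = 0)
j((49 + 212)/(-241 - 8), -666) - S*13*68 = -1*(-666) - 0*13*68 = 666 - 0*68 = 666 - 1*0 = 666 + 0 = 666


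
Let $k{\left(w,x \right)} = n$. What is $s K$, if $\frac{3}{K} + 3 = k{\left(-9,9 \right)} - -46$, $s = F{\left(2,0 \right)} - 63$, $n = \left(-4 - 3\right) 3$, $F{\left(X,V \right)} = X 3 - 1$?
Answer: $- \frac{87}{11} \approx -7.9091$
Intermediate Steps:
$F{\left(X,V \right)} = -1 + 3 X$ ($F{\left(X,V \right)} = 3 X - 1 = -1 + 3 X$)
$n = -21$ ($n = \left(-7\right) 3 = -21$)
$k{\left(w,x \right)} = -21$
$s = -58$ ($s = \left(-1 + 3 \cdot 2\right) - 63 = \left(-1 + 6\right) - 63 = 5 - 63 = -58$)
$K = \frac{3}{22}$ ($K = \frac{3}{-3 - -25} = \frac{3}{-3 + \left(-21 + 46\right)} = \frac{3}{-3 + 25} = \frac{3}{22} \approx 0.13636$)
$s K = \left(-58\right) \frac{3}{22} = - \frac{87}{11}$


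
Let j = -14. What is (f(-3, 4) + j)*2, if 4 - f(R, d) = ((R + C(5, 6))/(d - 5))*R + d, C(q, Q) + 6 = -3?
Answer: 44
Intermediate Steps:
C(q, Q) = -9 (C(q, Q) = -6 - 3 = -9)
f(R, d) = 4 - d - R*(-9 + R)/(-5 + d) (f(R, d) = 4 - (((R - 9)/(d - 5))*R + d) = 4 - (((-9 + R)/(-5 + d))*R + d) = 4 - (R*(-9 + R)/(-5 + d) + d) = 4 - (d + R*(-9 + R)/(-5 + d)) = 4 + (-d - R*(-9 + R)/(-5 + d)) = 4 - d - R*(-9 + R)/(-5 + d))
(f(-3, 4) + j)*2 = ((-20 - 1*(-3)² - 1*4² + 9*(-3) + 9*4)/(-5 + 4) - 14)*2 = ((-20 - 1*9 - 1*16 - 27 + 36)/(-1) - 14)*2 = (-(-20 - 9 - 16 - 27 + 36) - 14)*2 = (-1*(-36) - 14)*2 = (36 - 14)*2 = 22*2 = 44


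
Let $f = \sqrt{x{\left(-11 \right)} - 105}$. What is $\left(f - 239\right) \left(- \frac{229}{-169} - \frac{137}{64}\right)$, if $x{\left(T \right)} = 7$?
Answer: $\frac{2030783}{10816} - \frac{59479 i \sqrt{2}}{10816} \approx 187.76 - 7.777 i$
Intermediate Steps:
$f = 7 i \sqrt{2}$ ($f = \sqrt{7 - 105} = \sqrt{-98} = 7 i \sqrt{2} \approx 9.8995 i$)
$\left(f - 239\right) \left(- \frac{229}{-169} - \frac{137}{64}\right) = \left(7 i \sqrt{2} - 239\right) \left(- \frac{229}{-169} - \frac{137}{64}\right) = \left(-239 + 7 i \sqrt{2}\right) \left(\left(-229\right) \left(- \frac{1}{169}\right) - \frac{137}{64}\right) = \left(-239 + 7 i \sqrt{2}\right) \left(\frac{229}{169} - \frac{137}{64}\right) = \left(-239 + 7 i \sqrt{2}\right) \left(- \frac{8497}{10816}\right) = \frac{2030783}{10816} - \frac{59479 i \sqrt{2}}{10816}$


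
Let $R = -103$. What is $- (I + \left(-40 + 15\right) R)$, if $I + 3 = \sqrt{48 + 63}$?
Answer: $-2572 - \sqrt{111} \approx -2582.5$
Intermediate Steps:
$I = -3 + \sqrt{111}$ ($I = -3 + \sqrt{48 + 63} = -3 + \sqrt{111} \approx 7.5357$)
$- (I + \left(-40 + 15\right) R) = - (\left(-3 + \sqrt{111}\right) + \left(-40 + 15\right) \left(-103\right)) = - (\left(-3 + \sqrt{111}\right) - -2575) = - (\left(-3 + \sqrt{111}\right) + 2575) = - (2572 + \sqrt{111}) = -2572 - \sqrt{111}$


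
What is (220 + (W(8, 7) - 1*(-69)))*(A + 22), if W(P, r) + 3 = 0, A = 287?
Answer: 88374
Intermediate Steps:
W(P, r) = -3 (W(P, r) = -3 + 0 = -3)
(220 + (W(8, 7) - 1*(-69)))*(A + 22) = (220 + (-3 - 1*(-69)))*(287 + 22) = (220 + (-3 + 69))*309 = (220 + 66)*309 = 286*309 = 88374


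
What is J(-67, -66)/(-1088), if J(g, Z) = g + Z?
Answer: 133/1088 ≈ 0.12224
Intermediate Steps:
J(g, Z) = Z + g
J(-67, -66)/(-1088) = (-66 - 67)/(-1088) = -133*(-1/1088) = 133/1088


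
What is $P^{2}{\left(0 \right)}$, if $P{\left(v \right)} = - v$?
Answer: $0$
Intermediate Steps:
$P^{2}{\left(0 \right)} = \left(\left(-1\right) 0\right)^{2} = 0^{2} = 0$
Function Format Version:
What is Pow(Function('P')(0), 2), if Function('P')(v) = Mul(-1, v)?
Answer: 0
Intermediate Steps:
Pow(Function('P')(0), 2) = Pow(Mul(-1, 0), 2) = Pow(0, 2) = 0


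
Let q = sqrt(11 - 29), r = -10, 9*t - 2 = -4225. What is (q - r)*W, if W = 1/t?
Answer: -90/4223 - 27*I*sqrt(2)/4223 ≈ -0.021312 - 0.0090419*I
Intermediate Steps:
t = -4223/9 (t = 2/9 + (1/9)*(-4225) = 2/9 - 4225/9 = -4223/9 ≈ -469.22)
W = -9/4223 (W = 1/(-4223/9) = -9/4223 ≈ -0.0021312)
q = 3*I*sqrt(2) (q = sqrt(-18) = 3*I*sqrt(2) ≈ 4.2426*I)
(q - r)*W = (3*I*sqrt(2) - 1*(-10))*(-9/4223) = (3*I*sqrt(2) + 10)*(-9/4223) = (10 + 3*I*sqrt(2))*(-9/4223) = -90/4223 - 27*I*sqrt(2)/4223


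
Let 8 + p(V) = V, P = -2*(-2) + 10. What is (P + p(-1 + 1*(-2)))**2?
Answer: 9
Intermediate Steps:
P = 14 (P = 4 + 10 = 14)
p(V) = -8 + V
(P + p(-1 + 1*(-2)))**2 = (14 + (-8 + (-1 + 1*(-2))))**2 = (14 + (-8 + (-1 - 2)))**2 = (14 + (-8 - 3))**2 = (14 - 11)**2 = 3**2 = 9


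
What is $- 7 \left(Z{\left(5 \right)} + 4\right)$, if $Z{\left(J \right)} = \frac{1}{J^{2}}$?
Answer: $- \frac{707}{25} \approx -28.28$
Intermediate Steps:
$Z{\left(J \right)} = \frac{1}{J^{2}}$
$- 7 \left(Z{\left(5 \right)} + 4\right) = - 7 \left(\frac{1}{25} + 4\right) = \left(-7\right) \frac{101}{25} = - \frac{707}{25}$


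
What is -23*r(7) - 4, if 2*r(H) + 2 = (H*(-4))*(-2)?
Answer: -625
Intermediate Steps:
r(H) = -1 + 4*H (r(H) = -1 + ((H*(-4))*(-2))/2 = -1 + (-4*H*(-2))/2 = -1 + (8*H)/2 = -1 + 4*H)
-23*r(7) - 4 = -23*(-1 + 4*7) - 4 = -23*(-1 + 28) - 4 = -23*27 - 4 = -621 - 4 = -625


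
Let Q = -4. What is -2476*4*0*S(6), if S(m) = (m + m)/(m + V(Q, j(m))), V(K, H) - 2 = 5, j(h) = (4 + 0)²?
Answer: 0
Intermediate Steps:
j(h) = 16 (j(h) = 4² = 16)
V(K, H) = 7 (V(K, H) = 2 + 5 = 7)
S(m) = 2*m/(7 + m) (S(m) = (m + m)/(m + 7) = (2*m)/(7 + m) = 2*m/(7 + m))
-2476*4*0*S(6) = -2476*4*0*2*6/(7 + 6) = -0*2*6/13 = -0*2*6*(1/13) = -0*12/13 = -2476*0 = 0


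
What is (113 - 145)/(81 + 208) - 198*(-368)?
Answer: 21057664/289 ≈ 72864.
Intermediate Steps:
(113 - 145)/(81 + 208) - 198*(-368) = -32/289 + 72864 = 21057664/289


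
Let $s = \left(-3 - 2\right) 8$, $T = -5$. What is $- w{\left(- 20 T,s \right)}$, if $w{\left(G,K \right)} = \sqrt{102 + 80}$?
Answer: $- \sqrt{182} \approx -13.491$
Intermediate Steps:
$s = -40$ ($s = \left(-5\right) 8 = -40$)
$w{\left(G,K \right)} = \sqrt{182}$
$- w{\left(- 20 T,s \right)} = - \sqrt{182}$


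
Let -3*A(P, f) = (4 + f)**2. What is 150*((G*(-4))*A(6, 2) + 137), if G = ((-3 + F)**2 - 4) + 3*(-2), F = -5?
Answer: 409350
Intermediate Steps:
A(P, f) = -(4 + f)**2/3
G = 54 (G = ((-3 - 5)**2 - 4) + 3*(-2) = ((-8)**2 - 4) - 6 = (64 - 4) - 6 = 60 - 6 = 54)
150*((G*(-4))*A(6, 2) + 137) = 150*((54*(-4))*(-(4 + 2)**2/3) + 137) = 150*(-(-72)*6**2 + 137) = 150*(-(-72)*36 + 137) = 150*(-216*(-12) + 137) = 150*(2592 + 137) = 150*2729 = 409350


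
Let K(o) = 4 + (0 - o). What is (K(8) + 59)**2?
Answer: 3025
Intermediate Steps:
K(o) = 4 - o
(K(8) + 59)**2 = ((4 - 1*8) + 59)**2 = ((4 - 8) + 59)**2 = (-4 + 59)**2 = 55**2 = 3025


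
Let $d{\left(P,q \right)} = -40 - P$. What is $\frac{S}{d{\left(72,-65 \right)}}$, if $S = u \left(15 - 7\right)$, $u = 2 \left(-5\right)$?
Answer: $\frac{5}{7} \approx 0.71429$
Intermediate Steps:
$u = -10$
$S = -80$ ($S = - 10 \left(15 - 7\right) = \left(-10\right) 8 = -80$)
$\frac{S}{d{\left(72,-65 \right)}} = - \frac{80}{-40 - 72} = - \frac{80}{-112} = \left(-80\right) \left(- \frac{1}{112}\right) = \frac{5}{7}$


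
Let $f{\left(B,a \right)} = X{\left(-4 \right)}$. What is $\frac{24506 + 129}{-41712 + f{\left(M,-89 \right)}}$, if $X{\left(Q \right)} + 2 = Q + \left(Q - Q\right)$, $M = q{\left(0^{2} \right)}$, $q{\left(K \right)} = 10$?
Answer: $- \frac{24635}{41718} \approx -0.59051$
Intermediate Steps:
$M = 10$
$X{\left(Q \right)} = -2 + Q$ ($X{\left(Q \right)} = -2 + \left(Q + \left(Q - Q\right)\right) = -2 + \left(Q + 0\right) = -2 + Q$)
$f{\left(B,a \right)} = -6$ ($f{\left(B,a \right)} = -2 - 4 = -6$)
$\frac{24506 + 129}{-41712 + f{\left(M,-89 \right)}} = \frac{24506 + 129}{-41712 - 6} = \frac{24635}{-41718} = 24635 \left(- \frac{1}{41718}\right) = - \frac{24635}{41718}$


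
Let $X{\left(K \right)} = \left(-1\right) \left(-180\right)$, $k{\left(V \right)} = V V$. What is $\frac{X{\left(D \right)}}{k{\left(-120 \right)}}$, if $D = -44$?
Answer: $\frac{1}{80} \approx 0.0125$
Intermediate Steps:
$k{\left(V \right)} = V^{2}$
$X{\left(K \right)} = 180$
$\frac{X{\left(D \right)}}{k{\left(-120 \right)}} = \frac{180}{\left(-120\right)^{2}} = \frac{180}{14400} = 180 \cdot \frac{1}{14400} = \frac{1}{80}$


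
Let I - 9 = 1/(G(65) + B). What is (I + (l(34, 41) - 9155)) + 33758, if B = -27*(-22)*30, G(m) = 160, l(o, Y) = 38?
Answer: 443207001/17980 ≈ 24650.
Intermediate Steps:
B = 17820 (B = 594*30 = 17820)
I = 161821/17980 (I = 9 + 1/(160 + 17820) = 9 + 1/17980 = 161821/17980 ≈ 9.0001)
(I + (l(34, 41) - 9155)) + 33758 = (161821/17980 + (38 - 9155)) + 33758 = (161821/17980 - 9117) + 33758 = -163761839/17980 + 33758 = 443207001/17980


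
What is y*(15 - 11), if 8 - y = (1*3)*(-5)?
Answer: 92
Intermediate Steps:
y = 23 (y = 8 - 1*3*(-5) = 8 - 3*(-5) = 8 - 1*(-15) = 8 + 15 = 23)
y*(15 - 11) = 23*(15 - 11) = 23*4 = 92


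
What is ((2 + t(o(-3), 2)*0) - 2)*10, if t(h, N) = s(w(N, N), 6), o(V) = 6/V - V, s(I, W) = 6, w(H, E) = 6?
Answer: 0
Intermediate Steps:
o(V) = -V + 6/V
t(h, N) = 6
((2 + t(o(-3), 2)*0) - 2)*10 = ((2 + 6*0) - 2)*10 = ((2 + 0) - 2)*10 = (2 - 2)*10 = 0*10 = 0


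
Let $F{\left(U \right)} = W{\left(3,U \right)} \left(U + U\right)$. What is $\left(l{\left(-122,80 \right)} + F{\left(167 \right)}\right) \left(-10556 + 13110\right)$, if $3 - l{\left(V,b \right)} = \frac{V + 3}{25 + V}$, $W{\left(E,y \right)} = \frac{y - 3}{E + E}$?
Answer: $\frac{6786366208}{291} \approx 2.3321 \cdot 10^{7}$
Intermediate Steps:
$W{\left(E,y \right)} = \frac{-3 + y}{2 E}$
$l{\left(V,b \right)} = 3 - \frac{3 + V}{25 + V}$ ($l{\left(V,b \right)} = 3 - \frac{V + 3}{25 + V} = 3 - \frac{3 + V}{25 + V}$)
$F{\left(U \right)} = 2 U \left(- \frac{1}{2} + \frac{U}{6}\right)$ ($F{\left(U \right)} = \frac{-3 + U}{2 \cdot 3} \left(U + U\right) = \frac{1}{2} \cdot \frac{1}{3} \left(-3 + U\right) 2 U = \left(- \frac{1}{2} + \frac{U}{6}\right) 2 U = 2 U \left(- \frac{1}{2} + \frac{U}{6}\right)$)
$\left(l{\left(-122,80 \right)} + F{\left(167 \right)}\right) \left(-10556 + 13110\right) = \left(\frac{2 \left(36 - 122\right)}{25 - 122} + \frac{1}{3} \cdot 167 \left(-3 + 167\right)\right) \left(-10556 + 13110\right) = \left(2 \frac{1}{-97} \left(-86\right) + \frac{1}{3} \cdot 167 \cdot 164\right) 2554 = \left(2 \left(- \frac{1}{97}\right) \left(-86\right) + \frac{27388}{3}\right) 2554 = \left(\frac{172}{97} + \frac{27388}{3}\right) 2554 = \frac{2657152}{291} \cdot 2554 = \frac{6786366208}{291}$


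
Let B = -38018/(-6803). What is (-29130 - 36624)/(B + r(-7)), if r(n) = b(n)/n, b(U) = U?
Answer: -447324462/44821 ≈ -9980.3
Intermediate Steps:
B = 38018/6803 (B = -38018*(-1/6803) = 38018/6803 ≈ 5.5884)
r(n) = 1 (r(n) = n/n = 1)
(-29130 - 36624)/(B + r(-7)) = (-29130 - 36624)/(38018/6803 + 1) = -65754/44821/6803 = -65754*6803/44821 = -447324462/44821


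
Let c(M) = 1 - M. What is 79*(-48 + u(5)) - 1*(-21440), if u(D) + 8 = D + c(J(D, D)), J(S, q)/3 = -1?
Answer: 17727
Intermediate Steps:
J(S, q) = -3 (J(S, q) = 3*(-1) = -3)
u(D) = -4 + D (u(D) = -8 + (D + (1 - 1*(-3))) = -8 + (D + (1 + 3)) = -8 + (D + 4) = -8 + (4 + D) = -4 + D)
79*(-48 + u(5)) - 1*(-21440) = 79*(-48 + (-4 + 5)) - 1*(-21440) = 79*(-48 + 1) + 21440 = 79*(-47) + 21440 = -3713 + 21440 = 17727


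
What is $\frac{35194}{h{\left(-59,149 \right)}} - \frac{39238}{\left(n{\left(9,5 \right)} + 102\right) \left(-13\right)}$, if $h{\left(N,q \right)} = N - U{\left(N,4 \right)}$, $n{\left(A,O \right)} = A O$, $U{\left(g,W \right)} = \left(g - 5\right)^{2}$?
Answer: $\frac{31926052}{2646735} \approx 12.062$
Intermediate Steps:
$U{\left(g,W \right)} = \left(-5 + g\right)^{2}$
$h{\left(N,q \right)} = N - \left(-5 + N\right)^{2}$
$\frac{35194}{h{\left(-59,149 \right)}} - \frac{39238}{\left(n{\left(9,5 \right)} + 102\right) \left(-13\right)} = \frac{35194}{-59 - \left(-5 - 59\right)^{2}} - \frac{39238}{\left(9 \cdot 5 + 102\right) \left(-13\right)} = \frac{35194}{-59 - \left(-64\right)^{2}} - \frac{39238}{\left(45 + 102\right) \left(-13\right)} = \frac{35194}{-59 - 4096} - \frac{39238}{147 \left(-13\right)} = \frac{35194}{-59 - 4096} - \frac{39238}{-1911} = \frac{35194}{-4155} - - \frac{39238}{1911} = 35194 \left(- \frac{1}{4155}\right) + \frac{39238}{1911} = - \frac{35194}{4155} + \frac{39238}{1911} = \frac{31926052}{2646735}$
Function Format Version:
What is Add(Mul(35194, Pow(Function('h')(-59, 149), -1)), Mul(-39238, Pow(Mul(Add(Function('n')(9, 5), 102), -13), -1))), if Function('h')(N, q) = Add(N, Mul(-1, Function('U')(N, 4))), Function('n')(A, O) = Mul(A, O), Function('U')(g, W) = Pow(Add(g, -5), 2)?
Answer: Rational(31926052, 2646735) ≈ 12.062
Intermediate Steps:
Function('U')(g, W) = Pow(Add(-5, g), 2)
Function('h')(N, q) = Add(N, Mul(-1, Pow(Add(-5, N), 2)))
Add(Mul(35194, Pow(Function('h')(-59, 149), -1)), Mul(-39238, Pow(Mul(Add(Function('n')(9, 5), 102), -13), -1))) = Add(Mul(35194, Pow(Add(-59, Mul(-1, Pow(Add(-5, -59), 2))), -1)), Mul(-39238, Pow(Mul(Add(Mul(9, 5), 102), -13), -1))) = Add(Mul(35194, Pow(Add(-59, Mul(-1, Pow(-64, 2))), -1)), Mul(-39238, Pow(Mul(Add(45, 102), -13), -1))) = Add(Mul(35194, Pow(Add(-59, Mul(-1, 4096)), -1)), Mul(-39238, Pow(Mul(147, -13), -1))) = Add(Mul(35194, Pow(Add(-59, -4096), -1)), Mul(-39238, Pow(-1911, -1))) = Add(Mul(35194, Pow(-4155, -1)), Mul(-39238, Rational(-1, 1911))) = Add(Mul(35194, Rational(-1, 4155)), Rational(39238, 1911)) = Add(Rational(-35194, 4155), Rational(39238, 1911)) = Rational(31926052, 2646735)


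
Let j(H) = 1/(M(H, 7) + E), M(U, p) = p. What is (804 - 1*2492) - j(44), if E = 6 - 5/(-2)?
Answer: -52330/31 ≈ -1688.1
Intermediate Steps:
E = 17/2 (E = 6 - ½*(-5) = 6 + 5/2 = 17/2 ≈ 8.5000)
j(H) = 2/31 (j(H) = 1/(7 + 17/2) = 1/(31/2) = 2/31)
(804 - 1*2492) - j(44) = (804 - 1*2492) - 1*2/31 = (804 - 2492) - 2/31 = -1688 - 2/31 = -52330/31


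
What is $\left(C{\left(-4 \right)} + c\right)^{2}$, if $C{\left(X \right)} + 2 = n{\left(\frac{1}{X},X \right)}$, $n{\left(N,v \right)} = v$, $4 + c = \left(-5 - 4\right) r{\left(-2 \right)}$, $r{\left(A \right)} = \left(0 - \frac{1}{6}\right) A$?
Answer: $169$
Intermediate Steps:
$r{\left(A \right)} = - \frac{A}{6}$ ($r{\left(A \right)} = \left(0 - \frac{1}{6}\right) A = - \frac{A}{6}$)
$c = -7$ ($c = -4 + \left(-5 - 4\right) \left(\left(- \frac{1}{6}\right) \left(-2\right)\right) = -4 - 3 = -7$)
$C{\left(X \right)} = -2 + X$
$\left(C{\left(-4 \right)} + c\right)^{2} = \left(\left(-2 - 4\right) - 7\right)^{2} = \left(-6 - 7\right)^{2} = \left(-13\right)^{2} = 169$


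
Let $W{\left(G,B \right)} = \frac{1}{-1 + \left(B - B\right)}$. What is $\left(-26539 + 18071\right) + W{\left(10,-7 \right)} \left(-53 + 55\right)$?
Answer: $-8470$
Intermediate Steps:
$W{\left(G,B \right)} = -1$ ($W{\left(G,B \right)} = \frac{1}{-1 + 0} = \frac{1}{-1} = -1$)
$\left(-26539 + 18071\right) + W{\left(10,-7 \right)} \left(-53 + 55\right) = \left(-26539 + 18071\right) - \left(-53 + 55\right) = -8468 - 2 = -8470$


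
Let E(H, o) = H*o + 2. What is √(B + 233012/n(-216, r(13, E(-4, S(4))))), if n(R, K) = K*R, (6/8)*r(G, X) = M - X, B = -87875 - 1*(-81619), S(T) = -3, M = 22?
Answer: I*√3661709/24 ≈ 79.732*I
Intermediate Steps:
E(H, o) = 2 + H*o
B = -6256 (B = -87875 + 81619 = -6256)
r(G, X) = 88/3 - 4*X/3 (r(G, X) = 4*(22 - X)/3 = 88/3 - 4*X/3)
√(B + 233012/n(-216, r(13, E(-4, S(4))))) = √(-6256 + 233012/(((88/3 - 4*(2 - 4*(-3))/3)*(-216)))) = √(-6256 + 233012/(((88/3 - 4*(2 + 12)/3)*(-216)))) = √(-6256 + 233012/(((88/3 - 4/3*14)*(-216)))) = √(-6256 + 233012/(((88/3 - 56/3)*(-216)))) = √(-6256 + 233012/(((32/3)*(-216)))) = √(-6256 + 233012/(-2304)) = √(-6256 + 233012*(-1/2304)) = √(-6256 - 58253/576) = √(-3661709/576) = I*√3661709/24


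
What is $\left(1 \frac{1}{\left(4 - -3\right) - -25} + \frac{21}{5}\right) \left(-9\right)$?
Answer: $- \frac{6093}{160} \approx -38.081$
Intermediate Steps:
$\left(1 \frac{1}{\left(4 - -3\right) - -25} + \frac{21}{5}\right) \left(-9\right) = \left(1 \frac{1}{\left(4 + 3\right) + 25} + 21 \cdot \frac{1}{5}\right) \left(-9\right) = \left(1 \frac{1}{7 + 25} + \frac{21}{5}\right) \left(-9\right) = \left(1 \cdot \frac{1}{32} + \frac{21}{5}\right) \left(-9\right) = \left(\frac{1}{32} + \frac{21}{5}\right) \left(-9\right) = \frac{677}{160} \left(-9\right) = - \frac{6093}{160}$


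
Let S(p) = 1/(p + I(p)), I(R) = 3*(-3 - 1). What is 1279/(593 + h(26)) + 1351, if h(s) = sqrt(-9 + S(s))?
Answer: 6661876319/4923211 - 6395*I*sqrt(70)/4923211 ≈ 1353.2 - 0.010868*I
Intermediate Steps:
I(R) = -12 (I(R) = 3*(-4) = -12)
S(p) = 1/(-12 + p) (S(p) = 1/(p - 12) = 1/(-12 + p))
h(s) = sqrt(-9 + 1/(-12 + s))
1279/(593 + h(26)) + 1351 = 1279/(593 + sqrt((109 - 9*26)/(-12 + 26))) + 1351 = 1279/(593 + sqrt((109 - 234)/14)) + 1351 = 1279/(593 + sqrt((1/14)*(-125))) + 1351 = 1279/(593 + sqrt(-125/14)) + 1351 = 1279/(593 + 5*I*sqrt(70)/14) + 1351 = 1351 + 1279/(593 + 5*I*sqrt(70)/14)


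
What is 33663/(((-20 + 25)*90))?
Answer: 11221/150 ≈ 74.807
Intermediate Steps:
33663/(((-20 + 25)*90)) = 33663/((5*90)) = 33663/450 = 33663*(1/450) = 11221/150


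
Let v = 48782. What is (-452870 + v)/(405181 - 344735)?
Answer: -202044/30223 ≈ -6.6851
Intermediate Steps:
(-452870 + v)/(405181 - 344735) = (-452870 + 48782)/(405181 - 344735) = -404088/60446 = -404088*1/60446 = -202044/30223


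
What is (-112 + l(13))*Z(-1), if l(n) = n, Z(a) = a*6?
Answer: 594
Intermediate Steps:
Z(a) = 6*a
(-112 + l(13))*Z(-1) = (-112 + 13)*(6*(-1)) = -99*(-6) = 594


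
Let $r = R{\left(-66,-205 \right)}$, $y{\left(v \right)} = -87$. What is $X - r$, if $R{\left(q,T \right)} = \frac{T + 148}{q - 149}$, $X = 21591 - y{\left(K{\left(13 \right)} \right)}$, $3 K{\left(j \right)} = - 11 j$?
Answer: $\frac{4660713}{215} \approx 21678.0$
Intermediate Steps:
$K{\left(j \right)} = - \frac{11 j}{3}$ ($K{\left(j \right)} = \frac{\left(-11\right) j}{3} = - \frac{11 j}{3}$)
$X = 21678$ ($X = 21591 - -87 = 21591 + 87 = 21678$)
$R{\left(q,T \right)} = \frac{148 + T}{-149 + q}$
$r = \frac{57}{215}$ ($r = \frac{148 - 205}{-149 - 66} = \frac{1}{-215} \left(-57\right) = \left(- \frac{1}{215}\right) \left(-57\right) = \frac{57}{215} \approx 0.26512$)
$X - r = 21678 - \frac{57}{215} = \frac{4660713}{215}$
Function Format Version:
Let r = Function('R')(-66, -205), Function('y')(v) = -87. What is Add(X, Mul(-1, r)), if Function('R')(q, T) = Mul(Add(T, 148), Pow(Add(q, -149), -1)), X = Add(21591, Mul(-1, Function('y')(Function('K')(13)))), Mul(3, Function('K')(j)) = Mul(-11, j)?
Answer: Rational(4660713, 215) ≈ 21678.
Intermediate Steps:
Function('K')(j) = Mul(Rational(-11, 3), j) (Function('K')(j) = Mul(Rational(1, 3), Mul(-11, j)) = Mul(Rational(-11, 3), j))
X = 21678 (X = Add(21591, Mul(-1, -87)) = Add(21591, 87) = 21678)
Function('R')(q, T) = Mul(Pow(Add(-149, q), -1), Add(148, T)) (Function('R')(q, T) = Mul(Add(148, T), Pow(Add(-149, q), -1)) = Mul(Pow(Add(-149, q), -1), Add(148, T)))
r = Rational(57, 215) (r = Mul(Pow(Add(-149, -66), -1), Add(148, -205)) = Mul(Pow(-215, -1), -57) = Mul(Rational(-1, 215), -57) = Rational(57, 215) ≈ 0.26512)
Add(X, Mul(-1, r)) = Add(21678, Mul(-1, Rational(57, 215))) = Add(21678, Rational(-57, 215)) = Rational(4660713, 215)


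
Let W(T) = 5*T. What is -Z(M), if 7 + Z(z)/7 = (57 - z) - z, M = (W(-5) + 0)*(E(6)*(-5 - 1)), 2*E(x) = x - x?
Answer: -350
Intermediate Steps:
E(x) = 0 (E(x) = (x - x)/2 = (½)*0 = 0)
M = 0 (M = (5*(-5) + 0)*(0*(-5 - 1)) = (-25 + 0)*(0*(-6)) = -25*0 = 0)
Z(z) = 350 - 14*z (Z(z) = -49 + 7*((57 - z) - z) = -49 + 7*(57 - 2*z) = -49 + (399 - 14*z) = 350 - 14*z)
-Z(M) = -(350 - 14*0) = -(350 + 0) = -1*350 = -350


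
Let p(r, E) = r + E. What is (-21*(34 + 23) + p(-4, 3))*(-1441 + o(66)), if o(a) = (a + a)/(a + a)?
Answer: 1725120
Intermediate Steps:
p(r, E) = E + r
o(a) = 1 (o(a) = (2*a)/((2*a)) = (2*a)*(1/(2*a)) = 1)
(-21*(34 + 23) + p(-4, 3))*(-1441 + o(66)) = (-21*(34 + 23) + (3 - 4))*(-1441 + 1) = (-21*57 - 1)*(-1440) = (-1197 - 1)*(-1440) = -1198*(-1440) = 1725120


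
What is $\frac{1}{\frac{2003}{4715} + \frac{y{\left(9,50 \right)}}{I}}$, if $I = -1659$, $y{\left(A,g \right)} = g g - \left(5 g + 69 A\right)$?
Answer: $- \frac{2607395}{1452586} \approx -1.795$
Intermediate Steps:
$y{\left(A,g \right)} = g^{2} - 69 A - 5 g$ ($y{\left(A,g \right)} = g^{2} - \left(5 g + 69 A\right) = g^{2} - 69 A - 5 g$)
$\frac{1}{\frac{2003}{4715} + \frac{y{\left(9,50 \right)}}{I}} = \frac{1}{\frac{2003}{4715} + \frac{50^{2} - 621 - 250}{-1659}} = \frac{1}{2003 \cdot \frac{1}{4715} + \left(2500 - 621 - 250\right) \left(- \frac{1}{1659}\right)} = \frac{1}{\frac{2003}{4715} + 1629 \left(- \frac{1}{1659}\right)} = \frac{1}{\frac{2003}{4715} - \frac{543}{553}} = \frac{1}{- \frac{1452586}{2607395}} = - \frac{2607395}{1452586}$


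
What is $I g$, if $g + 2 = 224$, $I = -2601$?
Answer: $-577422$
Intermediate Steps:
$g = 222$ ($g = -2 + 224 = 222$)
$I g = \left(-2601\right) 222 = -577422$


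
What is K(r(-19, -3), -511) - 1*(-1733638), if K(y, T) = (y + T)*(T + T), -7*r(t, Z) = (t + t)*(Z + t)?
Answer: 2377936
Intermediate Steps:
r(t, Z) = -2*t*(Z + t)/7 (r(t, Z) = -(t + t)*(Z + t)/7 = -2*t*(Z + t)/7)
K(y, T) = 2*T*(T + y) (K(y, T) = (T + y)*(2*T) = 2*T*(T + y))
K(r(-19, -3), -511) - 1*(-1733638) = 2*(-511)*(-511 - 2/7*(-19)*(-3 - 19)) - 1*(-1733638) = 2*(-511)*(-511 - 2/7*(-19)*(-22)) + 1733638 = 2*(-511)*(-511 - 836/7) + 1733638 = 2*(-511)*(-4413/7) + 1733638 = 644298 + 1733638 = 2377936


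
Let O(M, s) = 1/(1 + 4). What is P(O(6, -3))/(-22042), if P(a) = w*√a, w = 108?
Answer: -54*√5/55105 ≈ -0.0021912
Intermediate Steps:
O(M, s) = ⅕ (O(M, s) = 1/5 = ⅕)
P(a) = 108*√a
P(O(6, -3))/(-22042) = (108*√(⅕))/(-22042) = (108*(√5/5))*(-1/22042) = (108*√5/5)*(-1/22042) = -54*√5/55105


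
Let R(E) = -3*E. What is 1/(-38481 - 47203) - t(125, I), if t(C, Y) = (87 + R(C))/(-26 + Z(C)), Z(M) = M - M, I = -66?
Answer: -12338509/1113892 ≈ -11.077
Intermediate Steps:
Z(M) = 0
t(C, Y) = -87/26 + 3*C/26 (t(C, Y) = (87 - 3*C)/(-26 + 0) = (87 - 3*C)/(-26) = (87 - 3*C)*(-1/26) = -87/26 + 3*C/26)
1/(-38481 - 47203) - t(125, I) = 1/(-38481 - 47203) - (-87/26 + (3/26)*125) = 1/(-85684) - (-87/26 + 375/26) = -1/85684 - 1*144/13 = -1/85684 - 144/13 = -12338509/1113892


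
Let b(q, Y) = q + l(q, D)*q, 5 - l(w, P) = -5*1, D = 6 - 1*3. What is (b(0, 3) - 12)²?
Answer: 144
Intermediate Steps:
D = 3 (D = 6 - 3 = 3)
l(w, P) = 10 (l(w, P) = 5 - (-5) = 5 - 1*(-5) = 5 + 5 = 10)
b(q, Y) = 11*q (b(q, Y) = q + 10*q = 11*q)
(b(0, 3) - 12)² = (11*0 - 12)² = (0 - 12)² = (-12)² = 144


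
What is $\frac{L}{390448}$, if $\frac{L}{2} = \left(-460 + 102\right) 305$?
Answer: $- \frac{54595}{97612} \approx -0.55931$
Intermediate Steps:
$L = -218380$ ($L = 2 \left(-460 + 102\right) 305 = 2 \left(\left(-358\right) 305\right) = 2 \left(-109190\right) = -218380$)
$\frac{L}{390448} = - \frac{218380}{390448} = \left(-218380\right) \frac{1}{390448} = - \frac{54595}{97612}$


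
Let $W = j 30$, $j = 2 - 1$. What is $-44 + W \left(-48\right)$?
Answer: $-1484$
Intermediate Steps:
$j = 1$ ($j = 2 - 1 = 1$)
$W = 30$ ($W = 1 \cdot 30 = 30$)
$-44 + W \left(-48\right) = -44 + 30 \left(-48\right) = -44 - 1440 = -1484$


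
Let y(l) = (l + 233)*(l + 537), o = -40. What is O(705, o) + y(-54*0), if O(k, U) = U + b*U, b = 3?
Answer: 124961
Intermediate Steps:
O(k, U) = 4*U (O(k, U) = U + 3*U = 4*U)
y(l) = (233 + l)*(537 + l)
O(705, o) + y(-54*0) = 4*(-40) + (125121 + (-54*0)**2 + 770*(-54*0)) = -160 + (125121 + 0**2 + 770*0) = -160 + (125121 + 0 + 0) = -160 + 125121 = 124961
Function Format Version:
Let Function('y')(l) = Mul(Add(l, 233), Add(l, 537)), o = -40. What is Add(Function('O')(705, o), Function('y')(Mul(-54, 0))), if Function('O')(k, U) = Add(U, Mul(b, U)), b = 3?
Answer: 124961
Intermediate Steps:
Function('O')(k, U) = Mul(4, U) (Function('O')(k, U) = Add(U, Mul(3, U)) = Mul(4, U))
Function('y')(l) = Mul(Add(233, l), Add(537, l))
Add(Function('O')(705, o), Function('y')(Mul(-54, 0))) = Add(Mul(4, -40), Add(125121, Pow(Mul(-54, 0), 2), Mul(770, Mul(-54, 0)))) = Add(-160, Add(125121, Pow(0, 2), Mul(770, 0))) = Add(-160, Add(125121, 0, 0)) = Add(-160, 125121) = 124961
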